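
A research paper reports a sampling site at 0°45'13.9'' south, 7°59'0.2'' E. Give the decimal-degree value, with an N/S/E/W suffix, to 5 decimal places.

Latitude: 0 + 45/60 + 13.9/3600 = 0.753861
Longitude: 7 + 59/60 + 0.2/3600 = 7.983389

0.75386° S, 7.98339° E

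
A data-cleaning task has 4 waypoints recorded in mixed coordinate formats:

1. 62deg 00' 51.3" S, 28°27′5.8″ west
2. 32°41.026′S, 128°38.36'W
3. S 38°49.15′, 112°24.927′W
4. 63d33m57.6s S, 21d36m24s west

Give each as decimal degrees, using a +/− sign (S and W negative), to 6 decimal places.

1. -62.014250, -28.451611
2. -32.683767, -128.639333
3. -38.819167, -112.415450
4. -63.566000, -21.606667

Point 1:
  φ: 62 + 0/60 + 51.3/3600 = 62.0142500
  S → negative
  Lon: 27′ + 5.8″ = 27.09667′; 28 + 27.09667/60 = 28.4516111
  W ⇒ negate
Point 2:
  Lat: 41.026′ = 0.683767°; total 32.6837667
  hemisphere S, so the sign is −
  Lon: 128 + 38.36/60 = 128.6393333
  hemisphere W, so the sign is −
Point 3:
  Lat: 38 + 49.15/60 = 38.8191667
  S → negative
  Lon: 24.927′ = 0.415450°; total 112.4154500
  W → negative
Point 4:
  Lat: 33′ + 57.6″ = 33.96000′; 63 + 33.96000/60 = 63.5660000
  S ⇒ negate
  Lon: 36′ + 24″ = 36.40000′; 21 + 36.40000/60 = 21.6066667
  W → negative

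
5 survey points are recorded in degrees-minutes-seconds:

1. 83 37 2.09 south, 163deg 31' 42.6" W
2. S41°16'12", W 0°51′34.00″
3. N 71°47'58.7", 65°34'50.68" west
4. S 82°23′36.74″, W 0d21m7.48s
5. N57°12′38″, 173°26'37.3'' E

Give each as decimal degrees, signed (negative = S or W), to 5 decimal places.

Point 1:
  Latitude: 83 + 37/60 + 2.09/3600 = 83.617247
  S ⇒ negate
  Longitude: 163 + 31/60 + 42.6/3600 = 163.528500
  W → negative
Point 2:
  Lat: 41° + 16/60 + 12/3600 = 41 + 0.266667 + 0.003333 = 41.270000
  hemisphere S, so the sign is −
  Longitude: 0° + 51/60 + 34/3600 = 0 + 0.850000 + 0.009444 = 0.859444
  W ⇒ negate
Point 3:
  Lat: 71° + 47/60 + 58.7/3600 = 71 + 0.783333 + 0.016306 = 71.799639
  N ⇒ keep positive
  Longitude: 65 + 34/60 + 50.68/3600 = 65.580744
  W ⇒ negate
Point 4:
  Latitude: 82 + 23/60 + 36.74/3600 = 82.393539
  hemisphere S, so the sign is −
  Longitude: 0° + 21/60 + 7.48/3600 = 0 + 0.350000 + 0.002078 = 0.352078
  W → negative
Point 5:
  Lat: 12′ + 38″ = 12.63333′; 57 + 12.63333/60 = 57.210556
  N ⇒ keep positive
  λ: 173° + 26/60 + 37.3/3600 = 173 + 0.433333 + 0.010361 = 173.443694
  E → positive

1. -83.61725, -163.52850
2. -41.27000, -0.85944
3. 71.79964, -65.58074
4. -82.39354, -0.35208
5. 57.21056, 173.44369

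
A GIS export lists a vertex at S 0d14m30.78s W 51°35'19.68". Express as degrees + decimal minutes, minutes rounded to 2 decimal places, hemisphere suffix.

0° 14.51′ S, 51° 35.33′ W

φ: 14 + 30.78/60 = 14.5130′
λ: seconds/60 = 0.32800; minutes = 35 + 0.32800 = 35.3280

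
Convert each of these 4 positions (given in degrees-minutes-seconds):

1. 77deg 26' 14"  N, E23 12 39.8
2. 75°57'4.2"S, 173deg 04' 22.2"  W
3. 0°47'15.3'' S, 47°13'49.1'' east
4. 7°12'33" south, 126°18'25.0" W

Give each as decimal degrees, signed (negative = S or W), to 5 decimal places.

1. 77.43722, 23.21106
2. -75.95117, -173.07283
3. -0.78758, 47.23031
4. -7.20917, -126.30694

Point 1:
  Latitude: 77 + 26/60 + 14/3600 = 77.437222
  N ⇒ keep positive
  Lon: 23 + 12/60 + 39.8/3600 = 23.211056
  E ⇒ keep positive
Point 2:
  φ: 57′ + 4.2″ = 57.07000′; 75 + 57.07000/60 = 75.951167
  S → negative
  λ: 4′ + 22.2″ = 4.37000′; 173 + 4.37000/60 = 173.072833
  W ⇒ negate
Point 3:
  φ: 0 + 47/60 + 15.3/3600 = 0.787583
  hemisphere S, so the sign is −
  Lon: 47° + 13/60 + 49.1/3600 = 47 + 0.216667 + 0.013639 = 47.230306
  E → positive
Point 4:
  Lat: 7 + 12/60 + 33/3600 = 7.209167
  S ⇒ negate
  Lon: 126° + 18/60 + 25/3600 = 126 + 0.300000 + 0.006944 = 126.306944
  W ⇒ negate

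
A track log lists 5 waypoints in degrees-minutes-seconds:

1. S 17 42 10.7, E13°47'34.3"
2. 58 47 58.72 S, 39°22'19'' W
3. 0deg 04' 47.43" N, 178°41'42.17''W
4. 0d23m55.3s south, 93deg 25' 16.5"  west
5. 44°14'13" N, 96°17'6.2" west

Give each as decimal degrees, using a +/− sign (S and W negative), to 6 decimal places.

Point 1:
  Latitude: 17 + 42/60 + 10.7/3600 = 17.7029722
  hemisphere S, so the sign is −
  λ: 13 + 47/60 + 34.3/3600 = 13.7928611
  E ⇒ keep positive
Point 2:
  φ: 58 + 47/60 + 58.72/3600 = 58.7996444
  hemisphere S, so the sign is −
  Longitude: 39° + 22/60 + 19/3600 = 39 + 0.366667 + 0.005278 = 39.3719444
  W ⇒ negate
Point 3:
  Latitude: 0 + 4/60 + 47.43/3600 = 0.0798417
  N ⇒ keep positive
  Longitude: 178° + 41/60 + 42.17/3600 = 178 + 0.683333 + 0.011714 = 178.6950472
  hemisphere W, so the sign is −
Point 4:
  Lat: 23′ + 55.3″ = 23.92167′; 0 + 23.92167/60 = 0.3986944
  hemisphere S, so the sign is −
  Longitude: 93 + 25/60 + 16.5/3600 = 93.4212500
  W ⇒ negate
Point 5:
  Lat: 44 + 14/60 + 13/3600 = 44.2369444
  N ⇒ keep positive
  Longitude: 96° + 17/60 + 6.2/3600 = 96 + 0.283333 + 0.001722 = 96.2850556
  W → negative

1. -17.702972, 13.792861
2. -58.799644, -39.371944
3. 0.079842, -178.695047
4. -0.398694, -93.421250
5. 44.236944, -96.285056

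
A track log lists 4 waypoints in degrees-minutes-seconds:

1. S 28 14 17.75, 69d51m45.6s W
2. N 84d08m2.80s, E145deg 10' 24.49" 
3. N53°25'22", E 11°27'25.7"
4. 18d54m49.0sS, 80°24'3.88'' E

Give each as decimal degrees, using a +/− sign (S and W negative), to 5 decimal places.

Point 1:
  φ: 28° + 14/60 + 17.75/3600 = 28 + 0.233333 + 0.004931 = 28.238264
  hemisphere S, so the sign is −
  Longitude: 69° + 51/60 + 45.6/3600 = 69 + 0.850000 + 0.012667 = 69.862667
  W ⇒ negate
Point 2:
  Lat: 84° + 8/60 + 2.8/3600 = 84 + 0.133333 + 0.000778 = 84.134111
  N → positive
  Longitude: 145° + 10/60 + 24.49/3600 = 145 + 0.166667 + 0.006803 = 145.173469
  E → positive
Point 3:
  Lat: 53° + 25/60 + 22/3600 = 53 + 0.416667 + 0.006111 = 53.422778
  N ⇒ keep positive
  λ: 27′ + 25.7″ = 27.42833′; 11 + 27.42833/60 = 11.457139
  E → positive
Point 4:
  Latitude: 54′ + 49″ = 54.81667′; 18 + 54.81667/60 = 18.913611
  S → negative
  Longitude: 24′ + 3.88″ = 24.06467′; 80 + 24.06467/60 = 80.401078
  E → positive

1. -28.23826, -69.86267
2. 84.13411, 145.17347
3. 53.42278, 11.45714
4. -18.91361, 80.40108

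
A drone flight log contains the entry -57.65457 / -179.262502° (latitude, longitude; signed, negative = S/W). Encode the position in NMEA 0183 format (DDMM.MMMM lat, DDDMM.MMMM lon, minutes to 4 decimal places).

Latitude is negative → S; |value| = 57.654570
φ: minutes = (57.654570 − 57) × 60 = 39.274200
Longitude is negative → W; |value| = 179.262502
λ: fractional part 0.262502 → 15.750120 minutes

5739.2742,S / 17915.7501,W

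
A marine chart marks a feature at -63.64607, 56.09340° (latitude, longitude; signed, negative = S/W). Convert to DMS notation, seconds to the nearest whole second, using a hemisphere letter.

63°38′46″ S, 56°05′36″ E

Latitude is negative → S; |value| = 63.646070
φ: whole degrees 63; 38.76420′ → 38′ and 45.85″
λ: whole degrees 56; 5.60400′ → 5′ and 36.24″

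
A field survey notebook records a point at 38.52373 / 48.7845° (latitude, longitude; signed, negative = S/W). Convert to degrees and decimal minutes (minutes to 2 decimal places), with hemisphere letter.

Latitude: minutes = (38.523730 − 38) × 60 = 31.4238
λ: 48° + 0.784500 × 60 = 48° 47.0700′

38° 31.42′ N, 48° 47.07′ E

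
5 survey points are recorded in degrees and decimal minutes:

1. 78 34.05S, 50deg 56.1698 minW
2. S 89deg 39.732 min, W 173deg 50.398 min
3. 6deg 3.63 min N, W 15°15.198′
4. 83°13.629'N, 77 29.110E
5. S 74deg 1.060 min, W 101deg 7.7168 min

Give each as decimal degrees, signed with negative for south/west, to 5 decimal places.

1. -78.56750, -50.93616
2. -89.66220, -173.83997
3. 6.06050, -15.25330
4. 83.22715, 77.48517
5. -74.01767, -101.12861

Point 1:
  Latitude: 78 + 34.05/60 = 78.567500
  hemisphere S, so the sign is −
  Longitude: 50 + 56.1698/60 = 50.936163
  W ⇒ negate
Point 2:
  φ: 39.732′ = 0.662200°; total 89.662200
  S ⇒ negate
  λ: 50.398′ = 0.839967°; total 173.839967
  W → negative
Point 3:
  φ: 3.63′ = 0.060500°; total 6.060500
  N → positive
  Lon: 15.198′ = 0.253300°; total 15.253300
  W ⇒ negate
Point 4:
  Lat: 83 + 13.629/60 = 83.227150
  N ⇒ keep positive
  Longitude: 77 + 29.11/60 = 77.485167
  E ⇒ keep positive
Point 5:
  φ: 74 + 1.06/60 = 74.017667
  S ⇒ negate
  Lon: 7.7168′ = 0.128613°; total 101.128613
  W → negative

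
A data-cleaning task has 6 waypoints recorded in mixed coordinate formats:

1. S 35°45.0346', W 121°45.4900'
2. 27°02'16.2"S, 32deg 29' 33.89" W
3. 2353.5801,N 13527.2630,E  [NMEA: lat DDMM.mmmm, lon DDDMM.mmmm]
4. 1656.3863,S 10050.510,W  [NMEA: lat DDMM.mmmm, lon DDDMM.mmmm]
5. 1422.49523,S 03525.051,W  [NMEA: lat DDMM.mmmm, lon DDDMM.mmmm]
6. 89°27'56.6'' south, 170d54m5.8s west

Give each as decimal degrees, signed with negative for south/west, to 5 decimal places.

Point 1:
  φ: 45.0346′ = 0.750577°; total 35.750577
  S ⇒ negate
  Lon: 45.49′ = 0.758167°; total 121.758167
  W ⇒ negate
Point 2:
  Lat: 27 + 2/60 + 16.2/3600 = 27.037833
  hemisphere S, so the sign is −
  Lon: 29′ + 33.89″ = 29.56483′; 32 + 29.56483/60 = 32.492747
  W ⇒ negate
Point 3:
  Latitude: degrees = first 2 digits = 23, minutes = 53.5801; 23 + 53.5801/60 = 23.893002
  N → positive
  λ: split at 3 digits → 135° and 27.263′; 135 + 27.263/60 = 135.454383
  E → positive
Point 4:
  Lat: split at 2 digits → 16° and 56.3863′; 16 + 56.3863/60 = 16.939772
  S → negative
  Lon: split at 3 digits → 100° and 50.51′; 100 + 50.51/60 = 100.841833
  hemisphere W, so the sign is −
Point 5:
  Latitude: split at 2 digits → 14° and 22.49523′; 14 + 22.49523/60 = 14.374921
  S ⇒ negate
  λ: degrees = first 3 digits = 35, minutes = 25.051; 35 + 25.051/60 = 35.417517
  W → negative
Point 6:
  φ: 27′ + 56.6″ = 27.94333′; 89 + 27.94333/60 = 89.465722
  hemisphere S, so the sign is −
  Longitude: 54′ + 5.8″ = 54.09667′; 170 + 54.09667/60 = 170.901611
  W ⇒ negate

1. -35.75058, -121.75817
2. -27.03783, -32.49275
3. 23.89300, 135.45438
4. -16.93977, -100.84183
5. -14.37492, -35.41752
6. -89.46572, -170.90161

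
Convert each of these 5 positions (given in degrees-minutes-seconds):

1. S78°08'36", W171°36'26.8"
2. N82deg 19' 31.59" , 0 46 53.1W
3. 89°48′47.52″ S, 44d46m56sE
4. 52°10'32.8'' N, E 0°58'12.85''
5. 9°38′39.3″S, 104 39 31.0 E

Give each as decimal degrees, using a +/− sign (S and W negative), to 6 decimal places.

Point 1:
  φ: 8′ + 36″ = 8.60000′; 78 + 8.60000/60 = 78.1433333
  S → negative
  λ: 36′ + 26.8″ = 36.44667′; 171 + 36.44667/60 = 171.6074444
  W ⇒ negate
Point 2:
  Latitude: 19′ + 31.59″ = 19.52650′; 82 + 19.52650/60 = 82.3254417
  N ⇒ keep positive
  Longitude: 0 + 46/60 + 53.1/3600 = 0.7814167
  hemisphere W, so the sign is −
Point 3:
  φ: 89° + 48/60 + 47.52/3600 = 89 + 0.800000 + 0.013200 = 89.8132000
  hemisphere S, so the sign is −
  Lon: 46′ + 56″ = 46.93333′; 44 + 46.93333/60 = 44.7822222
  E → positive
Point 4:
  φ: 52° + 10/60 + 32.8/3600 = 52 + 0.166667 + 0.009111 = 52.1757778
  N ⇒ keep positive
  Longitude: 0° + 58/60 + 12.85/3600 = 0 + 0.966667 + 0.003569 = 0.9702361
  E → positive
Point 5:
  φ: 9° + 38/60 + 39.3/3600 = 9 + 0.633333 + 0.010917 = 9.6442500
  hemisphere S, so the sign is −
  Lon: 39′ + 31″ = 39.51667′; 104 + 39.51667/60 = 104.6586111
  E → positive

1. -78.143333, -171.607444
2. 82.325442, -0.781417
3. -89.813200, 44.782222
4. 52.175778, 0.970236
5. -9.644250, 104.658611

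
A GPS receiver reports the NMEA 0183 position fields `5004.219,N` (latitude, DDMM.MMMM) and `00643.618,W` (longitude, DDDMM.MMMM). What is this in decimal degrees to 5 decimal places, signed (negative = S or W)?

Lat: split at 2 digits → 50° and 4.219′; 50 + 4.219/60 = 50.070317
N ⇒ keep positive
λ: degrees = first 3 digits = 6, minutes = 43.618; 6 + 43.618/60 = 6.726967
W → negative

50.07032, -6.72697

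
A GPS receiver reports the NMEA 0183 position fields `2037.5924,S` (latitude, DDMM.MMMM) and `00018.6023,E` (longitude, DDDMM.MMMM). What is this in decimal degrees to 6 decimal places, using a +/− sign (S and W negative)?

Lat: degrees = first 2 digits = 20, minutes = 37.5924; 20 + 37.5924/60 = 20.6265400
S → negative
Longitude: degrees = first 3 digits = 0, minutes = 18.6023; 0 + 18.6023/60 = 0.3100383
E → positive

-20.626540, 0.310038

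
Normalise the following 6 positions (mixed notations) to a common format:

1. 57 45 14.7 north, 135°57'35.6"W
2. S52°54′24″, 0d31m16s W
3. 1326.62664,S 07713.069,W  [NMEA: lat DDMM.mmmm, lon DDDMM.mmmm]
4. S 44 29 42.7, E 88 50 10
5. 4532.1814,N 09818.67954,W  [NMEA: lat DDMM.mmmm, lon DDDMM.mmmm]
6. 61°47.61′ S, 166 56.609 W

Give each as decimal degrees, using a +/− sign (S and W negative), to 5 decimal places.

Point 1:
  Latitude: 57 + 45/60 + 14.7/3600 = 57.754083
  N → positive
  Lon: 57′ + 35.6″ = 57.59333′; 135 + 57.59333/60 = 135.959889
  W → negative
Point 2:
  Lat: 54′ + 24″ = 54.40000′; 52 + 54.40000/60 = 52.906667
  hemisphere S, so the sign is −
  Lon: 31′ + 16″ = 31.26667′; 0 + 31.26667/60 = 0.521111
  W → negative
Point 3:
  φ: degrees = first 2 digits = 13, minutes = 26.62664; 13 + 26.62664/60 = 13.443777
  S ⇒ negate
  λ: split at 3 digits → 077° and 13.069′; 77 + 13.069/60 = 77.217817
  W → negative
Point 4:
  Lat: 44° + 29/60 + 42.7/3600 = 44 + 0.483333 + 0.011861 = 44.495194
  S → negative
  λ: 88 + 50/60 + 10/3600 = 88.836111
  E ⇒ keep positive
Point 5:
  Latitude: split at 2 digits → 45° and 32.1814′; 45 + 32.1814/60 = 45.536357
  N ⇒ keep positive
  Longitude: split at 3 digits → 098° and 18.67954′; 98 + 18.67954/60 = 98.311326
  hemisphere W, so the sign is −
Point 6:
  φ: 47.61′ = 0.793500°; total 61.793500
  hemisphere S, so the sign is −
  Longitude: 166 + 56.609/60 = 166.943483
  W ⇒ negate

1. 57.75408, -135.95989
2. -52.90667, -0.52111
3. -13.44378, -77.21782
4. -44.49519, 88.83611
5. 45.53636, -98.31133
6. -61.79350, -166.94348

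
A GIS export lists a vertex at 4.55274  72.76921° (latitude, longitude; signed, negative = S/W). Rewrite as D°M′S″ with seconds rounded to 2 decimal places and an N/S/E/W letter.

4°33′9.86″ N, 72°46′9.16″ E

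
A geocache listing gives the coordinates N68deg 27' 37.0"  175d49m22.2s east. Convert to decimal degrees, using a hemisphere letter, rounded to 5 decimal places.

Latitude: 27′ + 37″ = 27.61667′; 68 + 27.61667/60 = 68.460278
λ: 175° + 49/60 + 22.2/3600 = 175 + 0.816667 + 0.006167 = 175.822833

68.46028° N, 175.82283° E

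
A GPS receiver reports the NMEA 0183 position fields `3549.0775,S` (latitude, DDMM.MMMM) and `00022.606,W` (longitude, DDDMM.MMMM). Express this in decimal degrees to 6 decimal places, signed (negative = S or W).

-35.817958, -0.376767

Lat: split at 2 digits → 35° and 49.0775′; 35 + 49.0775/60 = 35.8179583
hemisphere S, so the sign is −
Longitude: degrees = first 3 digits = 0, minutes = 22.606; 0 + 22.606/60 = 0.3767667
W → negative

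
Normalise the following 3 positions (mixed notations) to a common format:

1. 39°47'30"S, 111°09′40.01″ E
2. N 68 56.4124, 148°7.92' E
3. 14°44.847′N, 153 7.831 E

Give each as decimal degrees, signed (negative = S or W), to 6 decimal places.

1. -39.791667, 111.161114
2. 68.940207, 148.132000
3. 14.747450, 153.130517

Point 1:
  φ: 39° + 47/60 + 30/3600 = 39 + 0.783333 + 0.008333 = 39.7916667
  hemisphere S, so the sign is −
  Lon: 9′ + 40.01″ = 9.66683′; 111 + 9.66683/60 = 111.1611139
  E ⇒ keep positive
Point 2:
  Latitude: 56.4124′ = 0.940207°; total 68.9402067
  N → positive
  λ: 148 + 7.92/60 = 148.1320000
  E ⇒ keep positive
Point 3:
  Latitude: 14 + 44.847/60 = 14.7474500
  N ⇒ keep positive
  λ: 7.831′ = 0.130517°; total 153.1305167
  E ⇒ keep positive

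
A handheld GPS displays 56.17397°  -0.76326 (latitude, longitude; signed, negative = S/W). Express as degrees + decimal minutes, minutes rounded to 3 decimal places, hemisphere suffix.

56° 10.438′ N, 0° 45.796′ W

Latitude: 56° + 0.173970 × 60 = 56° 10.43820′
Longitude is negative → W; |value| = 0.763260
Lon: 0° + 0.763260 × 60 = 0° 45.79560′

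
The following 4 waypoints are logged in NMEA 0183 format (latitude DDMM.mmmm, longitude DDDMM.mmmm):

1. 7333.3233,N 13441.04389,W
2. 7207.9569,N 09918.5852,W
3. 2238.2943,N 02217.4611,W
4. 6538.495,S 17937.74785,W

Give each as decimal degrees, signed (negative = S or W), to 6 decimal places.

1. 73.555388, -134.684065
2. 72.132615, -99.309753
3. 22.638238, -22.291018
4. -65.641583, -179.629131

Point 1:
  Latitude: split at 2 digits → 73° and 33.3233′; 73 + 33.3233/60 = 73.5553883
  N → positive
  Longitude: split at 3 digits → 134° and 41.04389′; 134 + 41.04389/60 = 134.6840648
  W → negative
Point 2:
  Lat: split at 2 digits → 72° and 7.9569′; 72 + 7.9569/60 = 72.1326150
  N → positive
  Lon: split at 3 digits → 099° and 18.5852′; 99 + 18.5852/60 = 99.3097533
  hemisphere W, so the sign is −
Point 3:
  Lat: split at 2 digits → 22° and 38.2943′; 22 + 38.2943/60 = 22.6382383
  N ⇒ keep positive
  λ: degrees = first 3 digits = 22, minutes = 17.4611; 22 + 17.4611/60 = 22.2910183
  hemisphere W, so the sign is −
Point 4:
  Latitude: degrees = first 2 digits = 65, minutes = 38.495; 65 + 38.495/60 = 65.6415833
  S → negative
  λ: degrees = first 3 digits = 179, minutes = 37.74785; 179 + 37.74785/60 = 179.6291308
  W → negative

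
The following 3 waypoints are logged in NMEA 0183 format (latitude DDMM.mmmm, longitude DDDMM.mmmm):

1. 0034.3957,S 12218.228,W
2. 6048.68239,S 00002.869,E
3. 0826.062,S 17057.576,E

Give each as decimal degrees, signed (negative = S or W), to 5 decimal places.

Point 1:
  φ: split at 2 digits → 00° and 34.3957′; 0 + 34.3957/60 = 0.573262
  hemisphere S, so the sign is −
  λ: split at 3 digits → 122° and 18.228′; 122 + 18.228/60 = 122.303800
  W → negative
Point 2:
  Latitude: degrees = first 2 digits = 60, minutes = 48.68239; 60 + 48.68239/60 = 60.811373
  hemisphere S, so the sign is −
  Longitude: split at 3 digits → 000° and 2.869′; 0 + 2.869/60 = 0.047817
  E → positive
Point 3:
  φ: split at 2 digits → 08° and 26.062′; 8 + 26.062/60 = 8.434367
  S ⇒ negate
  Lon: degrees = first 3 digits = 170, minutes = 57.576; 170 + 57.576/60 = 170.959600
  E ⇒ keep positive

1. -0.57326, -122.30380
2. -60.81137, 0.04782
3. -8.43437, 170.95960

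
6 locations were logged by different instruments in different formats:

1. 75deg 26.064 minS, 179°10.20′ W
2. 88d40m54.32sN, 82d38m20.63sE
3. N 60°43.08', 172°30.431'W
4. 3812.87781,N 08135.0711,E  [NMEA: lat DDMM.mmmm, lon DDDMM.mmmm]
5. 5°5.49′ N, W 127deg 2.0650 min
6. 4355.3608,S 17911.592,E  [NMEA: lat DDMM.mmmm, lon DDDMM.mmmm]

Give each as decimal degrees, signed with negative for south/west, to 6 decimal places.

1. -75.434400, -179.170000
2. 88.681756, 82.639064
3. 60.718000, -172.507183
4. 38.214630, 81.584518
5. 5.091500, -127.034417
6. -43.922680, 179.193200

Point 1:
  Latitude: 75 + 26.064/60 = 75.4344000
  S → negative
  Lon: 179 + 10.2/60 = 179.1700000
  W → negative
Point 2:
  φ: 88 + 40/60 + 54.32/3600 = 88.6817556
  N ⇒ keep positive
  λ: 82° + 38/60 + 20.63/3600 = 82 + 0.633333 + 0.005731 = 82.6390639
  E ⇒ keep positive
Point 3:
  Lat: 43.08′ = 0.718000°; total 60.7180000
  N → positive
  Lon: 172 + 30.431/60 = 172.5071833
  hemisphere W, so the sign is −
Point 4:
  Latitude: split at 2 digits → 38° and 12.87781′; 38 + 12.87781/60 = 38.2146302
  N → positive
  λ: split at 3 digits → 081° and 35.0711′; 81 + 35.0711/60 = 81.5845183
  E ⇒ keep positive
Point 5:
  Latitude: 5.49′ = 0.091500°; total 5.0915000
  N → positive
  Lon: 127 + 2.065/60 = 127.0344167
  hemisphere W, so the sign is −
Point 6:
  φ: degrees = first 2 digits = 43, minutes = 55.3608; 43 + 55.3608/60 = 43.9226800
  S ⇒ negate
  Longitude: degrees = first 3 digits = 179, minutes = 11.592; 179 + 11.592/60 = 179.1932000
  E ⇒ keep positive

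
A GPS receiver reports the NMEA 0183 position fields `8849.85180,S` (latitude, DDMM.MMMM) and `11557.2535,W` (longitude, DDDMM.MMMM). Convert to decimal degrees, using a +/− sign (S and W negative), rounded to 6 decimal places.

-88.830863, -115.954225

φ: split at 2 digits → 88° and 49.8518′; 88 + 49.8518/60 = 88.8308633
hemisphere S, so the sign is −
λ: split at 3 digits → 115° and 57.2535′; 115 + 57.2535/60 = 115.9542250
W → negative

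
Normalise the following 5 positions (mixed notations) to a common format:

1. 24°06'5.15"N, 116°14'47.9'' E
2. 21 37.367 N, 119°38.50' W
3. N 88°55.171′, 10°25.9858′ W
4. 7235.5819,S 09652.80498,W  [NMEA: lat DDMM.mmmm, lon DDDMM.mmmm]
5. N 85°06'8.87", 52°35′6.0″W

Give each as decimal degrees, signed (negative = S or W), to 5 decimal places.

1. 24.10143, 116.24664
2. 21.62278, -119.64167
3. 88.91952, -10.43310
4. -72.59303, -96.88008
5. 85.10246, -52.58500

Point 1:
  φ: 6′ + 5.15″ = 6.08583′; 24 + 6.08583/60 = 24.101431
  N → positive
  Lon: 116 + 14/60 + 47.9/3600 = 116.246639
  E → positive
Point 2:
  Lat: 21 + 37.367/60 = 21.622783
  N ⇒ keep positive
  λ: 38.5′ = 0.641667°; total 119.641667
  hemisphere W, so the sign is −
Point 3:
  φ: 88 + 55.171/60 = 88.919517
  N → positive
  Lon: 10 + 25.9858/60 = 10.433097
  W ⇒ negate
Point 4:
  φ: split at 2 digits → 72° and 35.5819′; 72 + 35.5819/60 = 72.593032
  S ⇒ negate
  λ: degrees = first 3 digits = 96, minutes = 52.80498; 96 + 52.80498/60 = 96.880083
  hemisphere W, so the sign is −
Point 5:
  Lat: 6′ + 8.87″ = 6.14783′; 85 + 6.14783/60 = 85.102464
  N ⇒ keep positive
  Longitude: 52° + 35/60 + 6/3600 = 52 + 0.583333 + 0.001667 = 52.585000
  hemisphere W, so the sign is −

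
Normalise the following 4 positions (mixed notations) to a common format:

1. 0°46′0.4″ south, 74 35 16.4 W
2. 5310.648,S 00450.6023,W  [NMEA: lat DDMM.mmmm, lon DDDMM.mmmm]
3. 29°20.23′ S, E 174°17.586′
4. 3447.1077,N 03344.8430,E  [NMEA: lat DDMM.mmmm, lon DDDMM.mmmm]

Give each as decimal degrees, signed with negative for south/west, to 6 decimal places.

1. -0.766778, -74.587889
2. -53.177467, -4.843372
3. -29.337167, 174.293100
4. 34.785128, 33.747383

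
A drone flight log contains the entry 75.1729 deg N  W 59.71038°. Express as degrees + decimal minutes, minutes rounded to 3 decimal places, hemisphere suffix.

75° 10.374′ N, 59° 42.623′ W

φ: 75° + 0.172900 × 60 = 75° 10.37400′
Longitude: 59° + 0.710380 × 60 = 59° 42.62280′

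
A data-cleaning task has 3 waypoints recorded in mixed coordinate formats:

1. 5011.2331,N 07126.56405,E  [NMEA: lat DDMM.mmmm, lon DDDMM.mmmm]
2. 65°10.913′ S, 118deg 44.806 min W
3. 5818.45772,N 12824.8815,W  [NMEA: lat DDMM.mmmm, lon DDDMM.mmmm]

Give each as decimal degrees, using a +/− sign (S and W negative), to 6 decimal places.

1. 50.187218, 71.442734
2. -65.181883, -118.746767
3. 58.307629, -128.414692

Point 1:
  Lat: degrees = first 2 digits = 50, minutes = 11.2331; 50 + 11.2331/60 = 50.1872183
  N → positive
  Lon: degrees = first 3 digits = 71, minutes = 26.56405; 71 + 26.56405/60 = 71.4427342
  E ⇒ keep positive
Point 2:
  Latitude: 65 + 10.913/60 = 65.1818833
  S → negative
  Longitude: 118 + 44.806/60 = 118.7467667
  hemisphere W, so the sign is −
Point 3:
  Latitude: split at 2 digits → 58° and 18.45772′; 58 + 18.45772/60 = 58.3076287
  N → positive
  Longitude: split at 3 digits → 128° and 24.8815′; 128 + 24.8815/60 = 128.4146917
  W → negative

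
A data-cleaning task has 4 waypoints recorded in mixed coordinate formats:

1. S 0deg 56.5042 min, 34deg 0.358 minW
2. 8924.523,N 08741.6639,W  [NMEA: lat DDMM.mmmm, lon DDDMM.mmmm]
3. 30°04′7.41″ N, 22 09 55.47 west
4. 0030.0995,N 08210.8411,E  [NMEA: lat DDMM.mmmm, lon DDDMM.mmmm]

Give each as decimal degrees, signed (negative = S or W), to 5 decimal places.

Point 1:
  Latitude: 56.5042′ = 0.941737°; total 0.941737
  hemisphere S, so the sign is −
  Longitude: 0.358′ = 0.005967°; total 34.005967
  W → negative
Point 2:
  Latitude: degrees = first 2 digits = 89, minutes = 24.523; 89 + 24.523/60 = 89.408717
  N → positive
  Lon: split at 3 digits → 087° and 41.6639′; 87 + 41.6639/60 = 87.694398
  W → negative
Point 3:
  Lat: 4′ + 7.41″ = 4.12350′; 30 + 4.12350/60 = 30.068725
  N ⇒ keep positive
  λ: 22° + 9/60 + 55.47/3600 = 22 + 0.150000 + 0.015408 = 22.165408
  W → negative
Point 4:
  φ: split at 2 digits → 00° and 30.0995′; 0 + 30.0995/60 = 0.501658
  N ⇒ keep positive
  Lon: split at 3 digits → 082° and 10.8411′; 82 + 10.8411/60 = 82.180685
  E ⇒ keep positive

1. -0.94174, -34.00597
2. 89.40872, -87.69440
3. 30.06873, -22.16541
4. 0.50166, 82.18069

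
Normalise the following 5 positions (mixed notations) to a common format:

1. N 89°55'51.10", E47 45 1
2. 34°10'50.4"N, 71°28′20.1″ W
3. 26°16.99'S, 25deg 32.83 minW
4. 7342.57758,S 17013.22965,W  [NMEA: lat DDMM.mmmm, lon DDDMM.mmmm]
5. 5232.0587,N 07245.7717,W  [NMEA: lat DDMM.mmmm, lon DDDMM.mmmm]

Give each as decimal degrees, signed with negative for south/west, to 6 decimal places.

1. 89.930861, 47.750278
2. 34.180667, -71.472250
3. -26.283167, -25.547167
4. -73.709626, -170.220494
5. 52.534312, -72.762862

Point 1:
  Latitude: 55′ + 51.1″ = 55.85167′; 89 + 55.85167/60 = 89.9308611
  N → positive
  Lon: 45′ + 1″ = 45.01667′; 47 + 45.01667/60 = 47.7502778
  E ⇒ keep positive
Point 2:
  Lat: 34° + 10/60 + 50.4/3600 = 34 + 0.166667 + 0.014000 = 34.1806667
  N ⇒ keep positive
  Longitude: 28′ + 20.1″ = 28.33500′; 71 + 28.33500/60 = 71.4722500
  hemisphere W, so the sign is −
Point 3:
  Lat: 16.99′ = 0.283167°; total 26.2831667
  S → negative
  Longitude: 32.83′ = 0.547167°; total 25.5471667
  W ⇒ negate
Point 4:
  φ: degrees = first 2 digits = 73, minutes = 42.57758; 73 + 42.57758/60 = 73.7096263
  S ⇒ negate
  Longitude: split at 3 digits → 170° and 13.22965′; 170 + 13.22965/60 = 170.2204942
  hemisphere W, so the sign is −
Point 5:
  Latitude: split at 2 digits → 52° and 32.0587′; 52 + 32.0587/60 = 52.5343117
  N ⇒ keep positive
  λ: split at 3 digits → 072° and 45.7717′; 72 + 45.7717/60 = 72.7628617
  W ⇒ negate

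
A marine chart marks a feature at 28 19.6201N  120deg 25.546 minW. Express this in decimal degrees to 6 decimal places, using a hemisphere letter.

28.327002° N, 120.425767° W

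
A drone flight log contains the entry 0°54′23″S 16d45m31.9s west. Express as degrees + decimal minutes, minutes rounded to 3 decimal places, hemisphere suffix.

0° 54.383′ S, 16° 45.532′ W

Latitude: seconds/60 = 0.38333; minutes = 54 + 0.38333 = 54.38333
Lon: 45 + 31.9/60 = 45.53167′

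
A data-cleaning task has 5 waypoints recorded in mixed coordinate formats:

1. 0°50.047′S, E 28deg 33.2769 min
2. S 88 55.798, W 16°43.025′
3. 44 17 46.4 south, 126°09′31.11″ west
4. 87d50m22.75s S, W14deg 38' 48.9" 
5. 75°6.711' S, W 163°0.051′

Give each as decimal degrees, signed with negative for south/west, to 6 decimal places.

1. -0.834117, 28.554615
2. -88.929967, -16.717083
3. -44.296222, -126.158642
4. -87.839653, -14.646917
5. -75.111850, -163.000850

Point 1:
  φ: 0 + 50.047/60 = 0.8341167
  S → negative
  Longitude: 33.2769′ = 0.554615°; total 28.5546150
  E → positive
Point 2:
  Latitude: 55.798′ = 0.929967°; total 88.9299667
  S ⇒ negate
  Longitude: 43.025′ = 0.717083°; total 16.7170833
  W → negative
Point 3:
  Lat: 17′ + 46.4″ = 17.77333′; 44 + 17.77333/60 = 44.2962222
  S ⇒ negate
  Longitude: 9′ + 31.11″ = 9.51850′; 126 + 9.51850/60 = 126.1586417
  hemisphere W, so the sign is −
Point 4:
  φ: 50′ + 22.75″ = 50.37917′; 87 + 50.37917/60 = 87.8396528
  S → negative
  Lon: 38′ + 48.9″ = 38.81500′; 14 + 38.81500/60 = 14.6469167
  W ⇒ negate
Point 5:
  φ: 75 + 6.711/60 = 75.1118500
  S → negative
  Lon: 163 + 0.051/60 = 163.0008500
  hemisphere W, so the sign is −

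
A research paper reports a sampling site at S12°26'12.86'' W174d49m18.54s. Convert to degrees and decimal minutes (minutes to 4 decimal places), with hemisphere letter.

Lat: seconds/60 = 0.21433; minutes = 26 + 0.21433 = 26.214333
λ: seconds/60 = 0.30900; minutes = 49 + 0.30900 = 49.309000

12° 26.2143′ S, 174° 49.3090′ W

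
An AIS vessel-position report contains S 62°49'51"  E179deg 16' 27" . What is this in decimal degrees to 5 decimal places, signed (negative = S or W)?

φ: 62° + 49/60 + 51/3600 = 62 + 0.816667 + 0.014167 = 62.830833
hemisphere S, so the sign is −
Lon: 16′ + 27″ = 16.45000′; 179 + 16.45000/60 = 179.274167
E ⇒ keep positive

-62.83083, 179.27417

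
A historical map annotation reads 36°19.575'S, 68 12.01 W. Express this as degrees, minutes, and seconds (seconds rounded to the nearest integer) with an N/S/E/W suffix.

36°19′35″ S, 68°12′1″ W

Latitude: 19.57500′ → 19′ and 0.57500 × 60 = 34.50″
Longitude: 12.01000′ → 12′ and 0.01000 × 60 = 0.60″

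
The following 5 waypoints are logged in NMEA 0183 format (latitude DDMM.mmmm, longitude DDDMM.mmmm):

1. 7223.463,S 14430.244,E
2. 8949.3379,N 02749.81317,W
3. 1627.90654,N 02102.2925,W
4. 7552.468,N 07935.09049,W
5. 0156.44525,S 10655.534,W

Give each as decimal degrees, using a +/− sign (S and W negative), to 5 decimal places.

1. -72.39105, 144.50407
2. 89.82230, -27.83022
3. 16.46511, -21.03821
4. 75.87447, -79.58484
5. -1.94075, -106.92557

Point 1:
  Latitude: split at 2 digits → 72° and 23.463′; 72 + 23.463/60 = 72.391050
  hemisphere S, so the sign is −
  Longitude: split at 3 digits → 144° and 30.244′; 144 + 30.244/60 = 144.504067
  E ⇒ keep positive
Point 2:
  Latitude: degrees = first 2 digits = 89, minutes = 49.3379; 89 + 49.3379/60 = 89.822298
  N → positive
  Lon: degrees = first 3 digits = 27, minutes = 49.81317; 27 + 49.81317/60 = 27.830220
  W → negative
Point 3:
  φ: split at 2 digits → 16° and 27.90654′; 16 + 27.90654/60 = 16.465109
  N ⇒ keep positive
  Lon: split at 3 digits → 021° and 2.2925′; 21 + 2.2925/60 = 21.038208
  W → negative
Point 4:
  Lat: split at 2 digits → 75° and 52.468′; 75 + 52.468/60 = 75.874467
  N → positive
  λ: degrees = first 3 digits = 79, minutes = 35.09049; 79 + 35.09049/60 = 79.584842
  W ⇒ negate
Point 5:
  Lat: split at 2 digits → 01° and 56.44525′; 1 + 56.44525/60 = 1.940754
  S ⇒ negate
  λ: split at 3 digits → 106° and 55.534′; 106 + 55.534/60 = 106.925567
  W ⇒ negate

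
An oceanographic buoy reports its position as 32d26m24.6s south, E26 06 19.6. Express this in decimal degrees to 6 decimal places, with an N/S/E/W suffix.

Latitude: 32° + 26/60 + 24.6/3600 = 32 + 0.433333 + 0.006833 = 32.4401667
λ: 6′ + 19.6″ = 6.32667′; 26 + 6.32667/60 = 26.1054444

32.440167° S, 26.105444° E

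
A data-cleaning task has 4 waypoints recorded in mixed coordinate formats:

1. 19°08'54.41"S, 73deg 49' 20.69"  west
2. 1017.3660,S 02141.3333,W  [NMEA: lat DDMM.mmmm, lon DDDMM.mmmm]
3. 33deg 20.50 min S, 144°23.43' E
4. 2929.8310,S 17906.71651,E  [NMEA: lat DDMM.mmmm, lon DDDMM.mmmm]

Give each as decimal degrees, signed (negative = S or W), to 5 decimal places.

1. -19.14845, -73.82241
2. -10.28943, -21.68889
3. -33.34167, 144.39050
4. -29.49718, 179.11194

Point 1:
  Lat: 19° + 8/60 + 54.41/3600 = 19 + 0.133333 + 0.015114 = 19.148447
  S ⇒ negate
  Longitude: 73 + 49/60 + 20.69/3600 = 73.822414
  W → negative
Point 2:
  φ: degrees = first 2 digits = 10, minutes = 17.366; 10 + 17.366/60 = 10.289433
  hemisphere S, so the sign is −
  Longitude: degrees = first 3 digits = 21, minutes = 41.3333; 21 + 41.3333/60 = 21.688888
  W → negative
Point 3:
  φ: 20.5′ = 0.341667°; total 33.341667
  S → negative
  Lon: 23.43′ = 0.390500°; total 144.390500
  E ⇒ keep positive
Point 4:
  Latitude: split at 2 digits → 29° and 29.831′; 29 + 29.831/60 = 29.497183
  hemisphere S, so the sign is −
  Longitude: degrees = first 3 digits = 179, minutes = 6.71651; 179 + 6.71651/60 = 179.111942
  E ⇒ keep positive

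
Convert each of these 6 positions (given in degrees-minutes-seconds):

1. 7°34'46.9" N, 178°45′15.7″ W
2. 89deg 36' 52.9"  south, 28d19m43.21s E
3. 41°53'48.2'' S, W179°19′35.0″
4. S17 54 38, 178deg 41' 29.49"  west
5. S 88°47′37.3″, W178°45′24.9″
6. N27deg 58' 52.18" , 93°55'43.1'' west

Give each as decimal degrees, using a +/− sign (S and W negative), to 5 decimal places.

Point 1:
  Latitude: 34′ + 46.9″ = 34.78167′; 7 + 34.78167/60 = 7.579694
  N → positive
  Lon: 178° + 45/60 + 15.7/3600 = 178 + 0.750000 + 0.004361 = 178.754361
  hemisphere W, so the sign is −
Point 2:
  Lat: 89° + 36/60 + 52.9/3600 = 89 + 0.600000 + 0.014694 = 89.614694
  S ⇒ negate
  λ: 28° + 19/60 + 43.21/3600 = 28 + 0.316667 + 0.012003 = 28.328669
  E → positive
Point 3:
  Latitude: 41° + 53/60 + 48.2/3600 = 41 + 0.883333 + 0.013389 = 41.896722
  hemisphere S, so the sign is −
  Longitude: 179 + 19/60 + 35/3600 = 179.326389
  W ⇒ negate
Point 4:
  Latitude: 54′ + 38″ = 54.63333′; 17 + 54.63333/60 = 17.910556
  hemisphere S, so the sign is −
  Lon: 178° + 41/60 + 29.49/3600 = 178 + 0.683333 + 0.008192 = 178.691525
  W ⇒ negate
Point 5:
  φ: 88 + 47/60 + 37.3/3600 = 88.793694
  hemisphere S, so the sign is −
  Longitude: 178 + 45/60 + 24.9/3600 = 178.756917
  W ⇒ negate
Point 6:
  Latitude: 27 + 58/60 + 52.18/3600 = 27.981161
  N → positive
  λ: 93 + 55/60 + 43.1/3600 = 93.928639
  W → negative

1. 7.57969, -178.75436
2. -89.61469, 28.32867
3. -41.89672, -179.32639
4. -17.91056, -178.69153
5. -88.79369, -178.75692
6. 27.98116, -93.92864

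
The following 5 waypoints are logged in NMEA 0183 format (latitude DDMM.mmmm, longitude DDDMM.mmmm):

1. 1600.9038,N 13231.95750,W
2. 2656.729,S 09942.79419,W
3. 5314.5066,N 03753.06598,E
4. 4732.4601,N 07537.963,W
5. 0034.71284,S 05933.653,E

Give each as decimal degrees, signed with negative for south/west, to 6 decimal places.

1. 16.015063, -132.532625
2. -26.945483, -99.713237
3. 53.241777, 37.884433
4. 47.541002, -75.632717
5. -0.578547, 59.560883

Point 1:
  Latitude: degrees = first 2 digits = 16, minutes = 0.9038; 16 + 0.9038/60 = 16.0150633
  N → positive
  Lon: split at 3 digits → 132° and 31.9575′; 132 + 31.9575/60 = 132.5326250
  hemisphere W, so the sign is −
Point 2:
  Latitude: degrees = first 2 digits = 26, minutes = 56.729; 26 + 56.729/60 = 26.9454833
  S ⇒ negate
  Longitude: split at 3 digits → 099° and 42.79419′; 99 + 42.79419/60 = 99.7132365
  W → negative
Point 3:
  Lat: degrees = first 2 digits = 53, minutes = 14.5066; 53 + 14.5066/60 = 53.2417767
  N ⇒ keep positive
  λ: degrees = first 3 digits = 37, minutes = 53.06598; 37 + 53.06598/60 = 37.8844330
  E ⇒ keep positive
Point 4:
  φ: split at 2 digits → 47° and 32.4601′; 47 + 32.4601/60 = 47.5410017
  N ⇒ keep positive
  Lon: split at 3 digits → 075° and 37.963′; 75 + 37.963/60 = 75.6327167
  hemisphere W, so the sign is −
Point 5:
  Lat: degrees = first 2 digits = 0, minutes = 34.71284; 0 + 34.71284/60 = 0.5785473
  S ⇒ negate
  Longitude: split at 3 digits → 059° and 33.653′; 59 + 33.653/60 = 59.5608833
  E → positive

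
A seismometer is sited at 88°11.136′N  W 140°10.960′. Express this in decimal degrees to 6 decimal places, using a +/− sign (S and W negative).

88.185600, -140.182667

Lat: 11.136′ = 0.185600°; total 88.1856000
N ⇒ keep positive
Longitude: 140 + 10.96/60 = 140.1826667
hemisphere W, so the sign is −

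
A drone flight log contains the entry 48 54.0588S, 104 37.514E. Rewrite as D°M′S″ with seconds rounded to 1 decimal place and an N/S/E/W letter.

48°54′3.5″ S, 104°37′30.8″ E

Lat: 54.05880′ → 54′ and 0.05880 × 60 = 3.528″
Longitude: fractional minutes 0.51400 × 60 = 30.840″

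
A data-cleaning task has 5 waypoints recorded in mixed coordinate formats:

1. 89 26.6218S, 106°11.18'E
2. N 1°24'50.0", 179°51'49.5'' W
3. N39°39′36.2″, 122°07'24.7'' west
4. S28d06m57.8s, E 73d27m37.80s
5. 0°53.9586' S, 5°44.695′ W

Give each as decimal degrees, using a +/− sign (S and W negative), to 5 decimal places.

1. -89.44370, 106.18633
2. 1.41389, -179.86375
3. 39.66006, -122.12353
4. -28.11606, 73.46050
5. -0.89931, -5.74492

Point 1:
  φ: 26.6218′ = 0.443697°; total 89.443697
  S → negative
  Lon: 106 + 11.18/60 = 106.186333
  E → positive
Point 2:
  φ: 24′ + 50″ = 24.83333′; 1 + 24.83333/60 = 1.413889
  N → positive
  Lon: 179 + 51/60 + 49.5/3600 = 179.863750
  W ⇒ negate
Point 3:
  Latitude: 39 + 39/60 + 36.2/3600 = 39.660056
  N ⇒ keep positive
  λ: 7′ + 24.7″ = 7.41167′; 122 + 7.41167/60 = 122.123528
  hemisphere W, so the sign is −
Point 4:
  φ: 28 + 6/60 + 57.8/3600 = 28.116056
  hemisphere S, so the sign is −
  λ: 73 + 27/60 + 37.8/3600 = 73.460500
  E → positive
Point 5:
  Lat: 0 + 53.9586/60 = 0.899310
  S ⇒ negate
  Lon: 5 + 44.695/60 = 5.744917
  hemisphere W, so the sign is −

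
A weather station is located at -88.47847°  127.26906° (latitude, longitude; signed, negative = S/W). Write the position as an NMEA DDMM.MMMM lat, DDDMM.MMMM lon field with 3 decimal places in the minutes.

8828.708,S / 12716.144,E

Latitude is negative → S; |value| = 88.478470
φ: fractional part 0.478470 → 28.70820 minutes
Longitude: fractional part 0.269060 → 16.14360 minutes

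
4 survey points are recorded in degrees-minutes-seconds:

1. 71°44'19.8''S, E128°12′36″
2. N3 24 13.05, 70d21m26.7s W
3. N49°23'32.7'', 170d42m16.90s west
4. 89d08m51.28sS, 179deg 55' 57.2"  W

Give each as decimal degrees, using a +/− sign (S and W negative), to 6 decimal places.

Point 1:
  Lat: 71° + 44/60 + 19.8/3600 = 71 + 0.733333 + 0.005500 = 71.7388333
  S → negative
  Lon: 128 + 12/60 + 36/3600 = 128.2100000
  E ⇒ keep positive
Point 2:
  φ: 24′ + 13.05″ = 24.21750′; 3 + 24.21750/60 = 3.4036250
  N ⇒ keep positive
  Longitude: 21′ + 26.7″ = 21.44500′; 70 + 21.44500/60 = 70.3574167
  W ⇒ negate
Point 3:
  φ: 49 + 23/60 + 32.7/3600 = 49.3924167
  N ⇒ keep positive
  Longitude: 42′ + 16.9″ = 42.28167′; 170 + 42.28167/60 = 170.7046944
  hemisphere W, so the sign is −
Point 4:
  Latitude: 89° + 8/60 + 51.28/3600 = 89 + 0.133333 + 0.014244 = 89.1475778
  hemisphere S, so the sign is −
  λ: 179° + 55/60 + 57.2/3600 = 179 + 0.916667 + 0.015889 = 179.9325556
  W ⇒ negate

1. -71.738833, 128.210000
2. 3.403625, -70.357417
3. 49.392417, -170.704694
4. -89.147578, -179.932556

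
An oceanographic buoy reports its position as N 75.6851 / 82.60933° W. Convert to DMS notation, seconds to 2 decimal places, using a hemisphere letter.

75°41′6.36″ N, 82°36′33.59″ W

φ: 0.685100° → 41.10600′; 0.10600 × 60 = 6.3600″
Longitude: 0.609330 × 60 = 36.55980′ → 36′, remainder × 60 = 33.5880″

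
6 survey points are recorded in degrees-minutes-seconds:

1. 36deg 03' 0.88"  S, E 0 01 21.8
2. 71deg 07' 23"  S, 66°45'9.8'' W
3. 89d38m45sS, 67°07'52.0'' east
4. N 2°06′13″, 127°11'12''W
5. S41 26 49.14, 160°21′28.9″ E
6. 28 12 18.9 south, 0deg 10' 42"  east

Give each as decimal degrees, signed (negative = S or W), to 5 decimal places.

Point 1:
  Lat: 36° + 3/60 + 0.88/3600 = 36 + 0.050000 + 0.000244 = 36.050244
  S → negative
  λ: 0° + 1/60 + 21.8/3600 = 0 + 0.016667 + 0.006056 = 0.022722
  E ⇒ keep positive
Point 2:
  Lat: 71 + 7/60 + 23/3600 = 71.123056
  S → negative
  Longitude: 66 + 45/60 + 9.8/3600 = 66.752722
  W → negative
Point 3:
  Lat: 38′ + 45″ = 38.75000′; 89 + 38.75000/60 = 89.645833
  S ⇒ negate
  λ: 67 + 7/60 + 52/3600 = 67.131111
  E ⇒ keep positive
Point 4:
  Latitude: 2° + 6/60 + 13/3600 = 2 + 0.100000 + 0.003611 = 2.103611
  N ⇒ keep positive
  Longitude: 11′ + 12″ = 11.20000′; 127 + 11.20000/60 = 127.186667
  W → negative
Point 5:
  φ: 41° + 26/60 + 49.14/3600 = 41 + 0.433333 + 0.013650 = 41.446983
  S ⇒ negate
  Longitude: 160° + 21/60 + 28.9/3600 = 160 + 0.350000 + 0.008028 = 160.358028
  E → positive
Point 6:
  φ: 28° + 12/60 + 18.9/3600 = 28 + 0.200000 + 0.005250 = 28.205250
  hemisphere S, so the sign is −
  Longitude: 10′ + 42″ = 10.70000′; 0 + 10.70000/60 = 0.178333
  E → positive

1. -36.05024, 0.02272
2. -71.12306, -66.75272
3. -89.64583, 67.13111
4. 2.10361, -127.18667
5. -41.44698, 160.35803
6. -28.20525, 0.17833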